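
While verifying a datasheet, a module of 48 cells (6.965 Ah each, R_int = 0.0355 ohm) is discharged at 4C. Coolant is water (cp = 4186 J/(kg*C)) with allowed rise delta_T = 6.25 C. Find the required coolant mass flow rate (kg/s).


Step 1: I = 4 * 6.965 = 27.86 A
Step 2: Q_cell = I^2 * R = 27.86^2 * 0.0355 = 27.554 W
Step 3: Q_total = 48 * 27.554 = 1322.6 W
Step 4: m_dot = Q_total / (cp * dT) = 1322.6 / (4186 * 6.25) = 0.05055 kg/s

0.05055 kg/s


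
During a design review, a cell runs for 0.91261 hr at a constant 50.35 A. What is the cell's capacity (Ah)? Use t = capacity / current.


C = I * t = 50.35 * 0.91261 = 45.95 Ah

45.95 Ah


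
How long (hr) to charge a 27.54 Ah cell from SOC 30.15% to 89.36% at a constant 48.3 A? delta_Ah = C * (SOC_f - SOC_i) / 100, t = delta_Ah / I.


delta_Ah = 27.54 * (89.36 - 30.15) / 100 = 16.306 Ah
t = delta_Ah / I = 16.306 / 48.3 = 0.3376 hr

0.3376 hr


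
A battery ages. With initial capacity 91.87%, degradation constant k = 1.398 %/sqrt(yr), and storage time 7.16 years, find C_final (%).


Step 1: sqrt(7.16 yr) = 2.6758
Step 2: drop = 1.398 * 2.6758 = 3.7408
Step 3: C_final = 91.87 - 3.7408 = 88.13%

88.13%


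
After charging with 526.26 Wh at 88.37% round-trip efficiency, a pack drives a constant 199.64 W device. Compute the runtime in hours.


Step 1: E_discharge = eta/100 * E_charge = 88.37/100 * 526.26 = 465.06 Wh
Step 2: t = E_discharge / P = 465.06 / 199.64 = 2.329 hr

2.329 hr


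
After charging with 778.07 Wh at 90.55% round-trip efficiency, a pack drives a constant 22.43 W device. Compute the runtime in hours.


Step 1: E_discharge = eta/100 * E_charge = 90.55/100 * 778.07 = 704.54 Wh
Step 2: t = E_discharge / P = 704.54 / 22.43 = 31.41 hr

31.41 hr


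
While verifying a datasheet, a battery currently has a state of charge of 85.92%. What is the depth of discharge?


Complement of SOC: DOD = 100% - 85.92% = 14.08%

14.08%


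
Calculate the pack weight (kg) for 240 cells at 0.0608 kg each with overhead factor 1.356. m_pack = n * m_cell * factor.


m_pack = n * m_cell * overhead = 240 * 0.0608 * 1.356 = 19.79 kg

19.79 kg


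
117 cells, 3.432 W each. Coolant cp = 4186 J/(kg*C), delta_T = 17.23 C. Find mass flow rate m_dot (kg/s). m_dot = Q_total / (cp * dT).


Step 1: Total heat Q = 117 * 3.432 W = 401.54 W
Step 2: denom = cp * dT = 4186 * 17.23 = 72125
Step 3: m_dot = 401.54 / 72125 = 0.005567 kg/s

0.005567 kg/s


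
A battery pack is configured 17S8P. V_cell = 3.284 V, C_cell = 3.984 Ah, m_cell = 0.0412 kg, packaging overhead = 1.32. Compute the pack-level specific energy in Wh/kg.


Step 1: V_pack = 17 * 3.284 = 55.828 V
Step 2: C_pack = 8 * 3.984 = 31.872 Ah
Step 3: E_pack = V_pack * C_pack = 55.828 * 31.872 = 1779.4 Wh
Step 4: m_pack = 17 * 8 * 0.0412 * 1.32 = 7.3962 kg
Step 5: ED = E_pack / m_pack = 1779.4 / 7.3962 = 240.6 Wh/kg

240.6 Wh/kg


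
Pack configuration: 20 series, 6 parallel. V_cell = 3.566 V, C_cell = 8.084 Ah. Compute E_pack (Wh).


V_pack = 20 * 3.566 = 71.32 V
C_pack = 6 * 8.084 = 48.504 Ah
E = V_pack * C_pack = 71.32 * 48.504 = 3459 Wh

3459 Wh


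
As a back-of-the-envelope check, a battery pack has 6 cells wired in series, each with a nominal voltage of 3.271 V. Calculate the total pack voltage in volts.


Series voltages add: 6 * 3.271 V = 19.626 V

19.626 V


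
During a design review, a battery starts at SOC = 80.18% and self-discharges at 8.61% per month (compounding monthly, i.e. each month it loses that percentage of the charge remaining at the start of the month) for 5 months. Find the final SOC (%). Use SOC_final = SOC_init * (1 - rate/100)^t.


Monthly retention factor = 1 - 8.61/100 = 0.9139
Over 5 months: factor^5 = 0.63752
SOC_final = 80.18 * 0.63752 = 51.12%

51.12%


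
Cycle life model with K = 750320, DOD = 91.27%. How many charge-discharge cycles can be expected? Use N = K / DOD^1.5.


DOD^1.5 = 871.95
N = K / DOD^1.5 = 750320 / 871.95 = 860.5

860.5 cycles


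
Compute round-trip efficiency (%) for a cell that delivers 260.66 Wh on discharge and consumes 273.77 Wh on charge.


eta_e = E_dis / E_chg * 100 = 260.66 / 273.77 * 100 = 95.21%

95.21%


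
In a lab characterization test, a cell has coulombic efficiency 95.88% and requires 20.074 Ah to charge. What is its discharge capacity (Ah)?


Q_dis = eta/100 * Q_chg = 95.88/100 * 20.074 = 19.25 Ah

19.25 Ah


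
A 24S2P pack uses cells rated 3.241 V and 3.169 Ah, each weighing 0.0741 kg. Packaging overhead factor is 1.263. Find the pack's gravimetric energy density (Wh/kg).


Step 1: V_pack = 24 * 3.241 = 77.784 V
Step 2: C_pack = 2 * 3.169 = 6.338 Ah
Step 3: E_pack = V_pack * C_pack = 77.784 * 6.338 = 492.99 Wh
Step 4: m_pack = 24 * 2 * 0.0741 * 1.263 = 4.4922 kg
Step 5: ED = E_pack / m_pack = 492.99 / 4.4922 = 109.7 Wh/kg

109.7 Wh/kg


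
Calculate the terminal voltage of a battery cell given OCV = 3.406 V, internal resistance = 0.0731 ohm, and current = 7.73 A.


V = OCV - I*R = 3.406 - 7.73 * 0.0731 = 2.841 V

2.841 V


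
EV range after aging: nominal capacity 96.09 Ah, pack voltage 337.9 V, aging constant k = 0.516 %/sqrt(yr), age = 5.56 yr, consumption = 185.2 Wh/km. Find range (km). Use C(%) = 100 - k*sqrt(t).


Step 1: capacity retention = 100 - 0.516 * sqrt(5.56) = 100 - 0.516 * 2.358 = 98.783%
Step 2: C_now = 96.09 * 98.783/100 = 94.921 Ah
Step 3: E_pack = V * C_now = 337.9 * 94.921 = 32074 Wh
Step 4: range = E_pack / consumption = 32074 / 185.2 = 173.2 km

173.2 km


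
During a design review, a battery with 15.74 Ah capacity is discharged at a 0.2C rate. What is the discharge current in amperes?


At 0.2C: I = 0.2 * 15.74 Ah = 3.148 A

3.148 A


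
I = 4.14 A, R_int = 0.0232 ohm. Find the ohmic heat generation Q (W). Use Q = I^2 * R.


Q = I^2 * R = 4.14^2 * 0.0232 = 0.3976 W

0.3976 W


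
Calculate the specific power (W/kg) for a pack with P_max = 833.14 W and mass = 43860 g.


Convert: m = 43860 g = 43.86 kg
Specific power = 833.14 W / 43.86 kg = 19.00 W/kg

19.00 W/kg


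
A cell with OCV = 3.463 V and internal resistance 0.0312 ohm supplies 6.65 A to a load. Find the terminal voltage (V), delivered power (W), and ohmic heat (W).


Step 1: V_terminal = OCV - I*R = 3.463 - 6.65 * 0.0312 = 3.2555 V
Step 2: P_out = V_terminal * I = 3.2555 * 6.65 = 21.65 W
Step 3: Q = I^2 * R = 6.65^2 * 0.0312 = 1.380 W

V=3.2555 V, P=21.65 W, Q=1.380 W


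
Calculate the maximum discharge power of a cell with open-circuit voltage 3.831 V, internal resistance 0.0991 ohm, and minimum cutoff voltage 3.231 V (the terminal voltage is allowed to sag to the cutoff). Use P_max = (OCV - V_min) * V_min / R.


dV = OCV - V_min = 0.6 V (so I_max = dV / R)
P_max = dV * V_min / R = 0.6 * 3.231 / 0.0991 = 19.56 W

19.56 W


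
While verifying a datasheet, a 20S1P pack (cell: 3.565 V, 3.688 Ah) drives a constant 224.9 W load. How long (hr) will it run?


Step 1: E_pack = Ns * V_cell * Np * C_cell = 20 * 3.565 * 1 * 3.688 = 262.95 Wh
Step 2: t = E_pack / P = 262.95 / 224.9 = 1.169 hr

1.169 hr


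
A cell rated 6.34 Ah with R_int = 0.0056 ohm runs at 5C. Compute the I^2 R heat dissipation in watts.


Step 1: I = C_rate * capacity = 5 * 6.34 = 31.7 A
Step 2: Q = I^2 * R = 31.7^2 * 0.0056 = 1004.9 * 0.0056 = 5.627 W

5.627 W


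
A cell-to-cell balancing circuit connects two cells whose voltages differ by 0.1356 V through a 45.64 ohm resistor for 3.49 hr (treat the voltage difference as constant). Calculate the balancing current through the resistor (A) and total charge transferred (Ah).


I_bal = dV / R = 0.1356 / 45.64 = 0.0029711 A
Q = I_bal * t = 0.0029711 * 3.49 = 0.01037 Ah

I=0.0029711 A, Q=0.01037 Ah


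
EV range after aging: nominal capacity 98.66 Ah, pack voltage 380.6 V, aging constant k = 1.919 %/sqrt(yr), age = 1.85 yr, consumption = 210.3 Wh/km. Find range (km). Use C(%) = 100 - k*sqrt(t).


Step 1: capacity retention = 100 - 1.919 * sqrt(1.85) = 100 - 1.919 * 1.3601 = 97.39%
Step 2: C_now = 98.66 * 97.39/100 = 96.085 Ah
Step 3: E_pack = V * C_now = 380.6 * 96.085 = 36570 Wh
Step 4: range = E_pack / consumption = 36570 / 210.3 = 173.9 km

173.9 km


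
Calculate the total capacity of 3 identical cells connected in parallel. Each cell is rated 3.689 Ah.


Parallel capacities add: 3 * 3.689 Ah = 11.067 Ah

11.067 Ah


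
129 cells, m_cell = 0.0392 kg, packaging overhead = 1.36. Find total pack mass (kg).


Cell mass sum = 129 * 0.0392 = 5.0568 kg
With overhead 1.36: m_pack = 5.0568 * 1.36 = 6.877 kg

6.877 kg


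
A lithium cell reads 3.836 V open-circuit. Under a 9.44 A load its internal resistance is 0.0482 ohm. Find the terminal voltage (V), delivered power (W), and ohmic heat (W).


Step 1: V_terminal = OCV - I*R = 3.836 - 9.44 * 0.0482 = 3.381 V
Step 2: P_out = V_terminal * I = 3.381 * 9.44 = 31.92 W
Step 3: Q = I^2 * R = 9.44^2 * 0.0482 = 4.295 W

V=3.381 V, P=31.92 W, Q=4.295 W


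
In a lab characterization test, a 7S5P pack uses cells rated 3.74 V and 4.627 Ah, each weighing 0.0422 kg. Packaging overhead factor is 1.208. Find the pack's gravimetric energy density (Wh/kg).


Step 1: V_pack = 7 * 3.74 = 26.18 V
Step 2: C_pack = 5 * 4.627 = 23.135 Ah
Step 3: E_pack = V_pack * C_pack = 26.18 * 23.135 = 605.67 Wh
Step 4: m_pack = 7 * 5 * 0.0422 * 1.208 = 1.7842 kg
Step 5: ED = E_pack / m_pack = 605.67 / 1.7842 = 339.5 Wh/kg

339.5 Wh/kg


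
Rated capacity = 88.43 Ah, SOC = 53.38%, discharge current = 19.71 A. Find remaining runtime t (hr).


Step 1: remaining = SOC/100 * C_total = 53.38/100 * 88.43 = 47.204 Ah
Step 2: t = remaining / I = 47.204 / 19.71 = 2.395 hr

2.395 hr


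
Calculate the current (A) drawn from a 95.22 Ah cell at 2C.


I = C_rate * capacity = 2 * 95.22 = 190.44 A

190.44 A


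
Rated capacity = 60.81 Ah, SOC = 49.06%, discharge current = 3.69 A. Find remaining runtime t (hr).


Step 1: remaining = SOC/100 * C_total = 49.06/100 * 60.81 = 29.833 Ah
Step 2: t = remaining / I = 29.833 / 3.69 = 8.085 hr

8.085 hr


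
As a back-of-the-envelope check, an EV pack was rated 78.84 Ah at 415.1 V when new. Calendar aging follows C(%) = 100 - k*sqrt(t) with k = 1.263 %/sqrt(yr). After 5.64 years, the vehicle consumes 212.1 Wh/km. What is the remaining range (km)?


Step 1: capacity retention = 100 - 1.263 * sqrt(5.64) = 100 - 1.263 * 2.3749 = 97.001%
Step 2: C_now = 78.84 * 97.001/100 = 76.476 Ah
Step 3: E_pack = V * C_now = 415.1 * 76.476 = 31745 Wh
Step 4: range = E_pack / consumption = 31745 / 212.1 = 149.7 km

149.7 km


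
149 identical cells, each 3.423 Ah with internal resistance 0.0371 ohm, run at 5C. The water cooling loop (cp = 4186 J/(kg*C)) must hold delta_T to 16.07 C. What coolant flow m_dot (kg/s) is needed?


Step 1: I = 5 * 3.423 = 17.115 A
Step 2: Q_cell = I^2 * R = 17.115^2 * 0.0371 = 10.867 W
Step 3: Q_total = 149 * 10.867 = 1619.2 W
Step 4: m_dot = Q_total / (cp * dT) = 1619.2 / (4186 * 16.07) = 0.02407 kg/s

0.02407 kg/s


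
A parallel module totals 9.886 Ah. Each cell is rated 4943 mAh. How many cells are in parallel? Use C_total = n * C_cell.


Convert: C_cell = 4943 mAh = 4.943 Ah
n = C_total / C_cell = 9.886 / 4.943 = 2

2


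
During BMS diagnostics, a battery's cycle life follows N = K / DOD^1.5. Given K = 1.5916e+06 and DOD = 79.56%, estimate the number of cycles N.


DOD^1.5 = 709.65
N = K / DOD^1.5 = 1.5916e+06 / 709.65 = 2243

2243 cycles


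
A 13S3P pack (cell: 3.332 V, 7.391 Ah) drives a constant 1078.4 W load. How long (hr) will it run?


Step 1: E_pack = Ns * V_cell * Np * C_cell = 13 * 3.332 * 3 * 7.391 = 960.45 Wh
Step 2: t = E_pack / P = 960.45 / 1078.4 = 0.8906 hr

0.8906 hr


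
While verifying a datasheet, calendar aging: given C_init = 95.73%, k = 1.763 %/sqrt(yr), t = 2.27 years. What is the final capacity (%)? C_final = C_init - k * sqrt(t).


Step 1: sqrt(2.27 yr) = 1.5067
Step 2: drop = 1.763 * 1.5067 = 2.6563
Step 3: C_final = 95.73 - 2.6563 = 93.07%

93.07%


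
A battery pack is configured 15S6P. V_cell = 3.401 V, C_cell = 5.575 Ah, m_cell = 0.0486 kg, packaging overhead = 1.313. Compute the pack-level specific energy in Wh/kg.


Step 1: V_pack = 15 * 3.401 = 51.015 V
Step 2: C_pack = 6 * 5.575 = 33.45 Ah
Step 3: E_pack = V_pack * C_pack = 51.015 * 33.45 = 1706.5 Wh
Step 4: m_pack = 15 * 6 * 0.0486 * 1.313 = 5.7431 kg
Step 5: ED = E_pack / m_pack = 1706.5 / 5.7431 = 297.1 Wh/kg

297.1 Wh/kg


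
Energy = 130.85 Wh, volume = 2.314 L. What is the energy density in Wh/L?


Volumetric ED = 130.85 Wh / 2.314 L = 56.55 Wh/L

56.55 Wh/L


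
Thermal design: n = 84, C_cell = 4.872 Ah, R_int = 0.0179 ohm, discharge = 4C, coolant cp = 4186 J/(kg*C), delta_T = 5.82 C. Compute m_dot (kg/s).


Step 1: I = 4 * 4.872 = 19.488 A
Step 2: Q_cell = I^2 * R = 19.488^2 * 0.0179 = 6.7981 W
Step 3: Q_total = 84 * 6.7981 = 571.04 W
Step 4: m_dot = Q_total / (cp * dT) = 571.04 / (4186 * 5.82) = 0.02344 kg/s

0.02344 kg/s


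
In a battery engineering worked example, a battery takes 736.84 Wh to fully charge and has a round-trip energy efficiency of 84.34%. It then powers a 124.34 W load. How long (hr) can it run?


Step 1: E_discharge = eta/100 * E_charge = 84.34/100 * 736.84 = 621.45 Wh
Step 2: t = E_discharge / P = 621.45 / 124.34 = 4.998 hr

4.998 hr


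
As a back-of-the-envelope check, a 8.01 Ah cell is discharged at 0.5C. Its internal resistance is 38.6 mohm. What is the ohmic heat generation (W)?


Convert: R = 38.6 mohm = 0.0386 ohm
Step 1: I = C_rate * capacity = 0.5 * 8.01 = 4.005 A
Step 2: Q = I^2 * R = 4.005^2 * 0.0386 = 16.04 * 0.0386 = 0.6191 W

0.6191 W


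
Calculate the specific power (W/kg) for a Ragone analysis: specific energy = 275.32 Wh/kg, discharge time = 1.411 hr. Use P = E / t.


P_specific = E / t = 275.32 / 1.411 = 195.1 W/kg

195.1 W/kg


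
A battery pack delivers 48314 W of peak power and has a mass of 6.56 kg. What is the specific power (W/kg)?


Specific power = 48314 W / 6.56 kg = 7365 W/kg

7365 W/kg


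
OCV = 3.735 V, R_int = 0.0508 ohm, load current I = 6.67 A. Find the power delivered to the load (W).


Step 1: V_terminal = OCV - I*R = 3.735 - 6.67 * 0.0508 = 3.3962 V
Step 2: P_out = V_terminal * I = 3.3962 * 6.67 = 22.65 W

22.65 W


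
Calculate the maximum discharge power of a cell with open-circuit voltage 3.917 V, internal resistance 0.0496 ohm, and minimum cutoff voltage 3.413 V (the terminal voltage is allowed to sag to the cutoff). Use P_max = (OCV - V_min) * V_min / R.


P_max = (OCV - V_min) * V_min / R = (3.917 - 3.413) * 3.413 / 0.0496 = 0.504 * 3.413 / 0.0496 = 34.68 W

34.68 W


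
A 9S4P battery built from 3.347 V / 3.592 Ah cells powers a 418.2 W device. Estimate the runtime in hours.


Step 1: E_pack = Ns * V_cell * Np * C_cell = 9 * 3.347 * 4 * 3.592 = 432.81 Wh
Step 2: t = E_pack / P = 432.81 / 418.2 = 1.035 hr

1.035 hr


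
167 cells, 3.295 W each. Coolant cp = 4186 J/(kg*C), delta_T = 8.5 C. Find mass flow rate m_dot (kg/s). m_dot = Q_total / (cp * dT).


Step 1: Total heat Q = 167 * 3.295 W = 550.27 W
Step 2: denom = cp * dT = 4186 * 8.5 = 35581
Step 3: m_dot = 550.27 / 35581 = 0.01547 kg/s

0.01547 kg/s


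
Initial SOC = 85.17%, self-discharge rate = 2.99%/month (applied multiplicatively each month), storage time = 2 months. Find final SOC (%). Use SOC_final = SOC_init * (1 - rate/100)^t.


decay = (1 - 2.99/100)^2 = 0.94109
SOC_final = 85.17 * 0.94109 = 80.15%

80.15%


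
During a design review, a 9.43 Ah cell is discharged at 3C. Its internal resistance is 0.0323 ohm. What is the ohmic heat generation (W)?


Step 1: I = C_rate * capacity = 3 * 9.43 = 28.29 A
Step 2: Q = I^2 * R = 28.29^2 * 0.0323 = 800.32 * 0.0323 = 25.85 W

25.85 W


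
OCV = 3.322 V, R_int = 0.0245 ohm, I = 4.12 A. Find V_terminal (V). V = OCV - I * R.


V = OCV - I*R = 3.322 - 4.12 * 0.0245 = 3.221 V

3.221 V


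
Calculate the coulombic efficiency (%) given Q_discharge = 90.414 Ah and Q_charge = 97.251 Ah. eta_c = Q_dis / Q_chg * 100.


eta_c = Q_dis / Q_chg * 100 = 90.414 / 97.251 * 100 = 92.97%

92.97%


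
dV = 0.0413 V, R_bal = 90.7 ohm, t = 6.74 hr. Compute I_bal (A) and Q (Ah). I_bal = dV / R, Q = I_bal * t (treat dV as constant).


I_bal = dV / R = 0.0413 / 90.7 = 4.5535e-04 A
Q = I_bal * t = 4.5535e-04 * 6.74 = 0.003069 Ah

I=4.5535e-04 A, Q=0.003069 Ah


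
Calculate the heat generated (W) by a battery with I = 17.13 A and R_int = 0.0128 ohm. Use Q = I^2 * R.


I^2 = 293.44
Q = 293.44 * 0.0128 = 3.756 W

3.756 W


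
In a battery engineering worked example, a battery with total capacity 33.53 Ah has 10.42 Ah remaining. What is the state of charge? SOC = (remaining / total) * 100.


SOC% = 10.42 / 33.53 * 100 = 31.08%

31.08%


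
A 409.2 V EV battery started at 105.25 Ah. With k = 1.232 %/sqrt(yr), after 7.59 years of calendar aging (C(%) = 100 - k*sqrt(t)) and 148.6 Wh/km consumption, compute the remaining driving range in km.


Step 1: capacity retention = 100 - 1.232 * sqrt(7.59) = 100 - 1.232 * 2.755 = 96.606%
Step 2: C_now = 105.25 * 96.606/100 = 101.68 Ah
Step 3: E_pack = V * C_now = 409.2 * 101.68 = 41607 Wh
Step 4: range = E_pack / consumption = 41607 / 148.6 = 280.0 km

280.0 km


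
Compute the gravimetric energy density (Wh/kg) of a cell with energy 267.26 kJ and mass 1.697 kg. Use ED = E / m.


Convert: E = 267.26 kJ = 74.239 Wh
ED = E / m = 74.239 / 1.697 = 43.75 Wh/kg

43.75 Wh/kg


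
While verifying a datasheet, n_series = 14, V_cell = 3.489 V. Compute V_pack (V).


V_pack = n * V_cell = 14 * 3.489 = 48.846 V

48.846 V


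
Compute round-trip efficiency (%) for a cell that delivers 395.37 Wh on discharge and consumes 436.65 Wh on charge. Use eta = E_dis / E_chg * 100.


eta_e = E_dis / E_chg * 100 = 395.37 / 436.65 * 100 = 90.55%

90.55%


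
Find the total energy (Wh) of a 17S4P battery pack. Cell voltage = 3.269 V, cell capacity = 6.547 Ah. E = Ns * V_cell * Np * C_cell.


V_pack = 17 * 3.269 = 55.573 V
C_pack = 4 * 6.547 = 26.188 Ah
E = V_pack * C_pack = 55.573 * 26.188 = 1455 Wh

1455 Wh


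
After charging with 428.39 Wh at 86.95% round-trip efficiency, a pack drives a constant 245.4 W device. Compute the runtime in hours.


Step 1: E_discharge = eta/100 * E_charge = 86.95/100 * 428.39 = 372.49 Wh
Step 2: t = E_discharge / P = 372.49 / 245.4 = 1.518 hr

1.518 hr


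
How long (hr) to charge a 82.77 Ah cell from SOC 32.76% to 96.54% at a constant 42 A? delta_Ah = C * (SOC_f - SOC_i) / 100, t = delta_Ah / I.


Step 1: dSOC = 96.54% - 32.76% = 63.78%
Step 2: delta_Ah = 82.77 * 63.78 / 100 = 52.791 Ah
Step 3: t = 52.791 / 42 = 1.257 hr

1.257 hr


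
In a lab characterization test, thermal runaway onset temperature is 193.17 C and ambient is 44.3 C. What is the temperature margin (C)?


Safety margin = 193.17 C - 44.3 C = 148.87 C

148.87 C


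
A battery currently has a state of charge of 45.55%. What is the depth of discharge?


DOD = 100 - SOC = 100 - 45.55 = 54.45%

54.45%


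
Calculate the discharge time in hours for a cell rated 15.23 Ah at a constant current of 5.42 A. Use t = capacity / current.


Runtime = 15.23 Ah / 5.42 A = 2.810 hr

2.810 hr


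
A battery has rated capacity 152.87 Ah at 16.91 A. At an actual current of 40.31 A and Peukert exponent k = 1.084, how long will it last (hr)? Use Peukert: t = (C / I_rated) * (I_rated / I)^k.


t_rated = C / I_rated = 152.87 / 16.91 = 9.0402 hr
(I_rated/I)^k = (0.4195)^1.084 = 0.38998
t = t_rated * (I_rated/I)^k = 9.0402 * 0.38998 = 3.525 hr

3.525 hr


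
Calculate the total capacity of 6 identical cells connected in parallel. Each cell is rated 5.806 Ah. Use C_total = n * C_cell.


Parallel capacities add: 6 * 5.806 Ah = 34.836 Ah

34.836 Ah


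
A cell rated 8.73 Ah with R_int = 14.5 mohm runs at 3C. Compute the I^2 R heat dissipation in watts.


Convert: R = 14.5 mohm = 0.0145 ohm
Step 1: I = C_rate * capacity = 3 * 8.73 = 26.19 A
Step 2: Q = I^2 * R = 26.19^2 * 0.0145 = 685.92 * 0.0145 = 9.946 W

9.946 W


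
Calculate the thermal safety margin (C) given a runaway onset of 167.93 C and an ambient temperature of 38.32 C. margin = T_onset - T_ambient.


Safety margin = 167.93 C - 38.32 C = 129.61 C

129.61 C


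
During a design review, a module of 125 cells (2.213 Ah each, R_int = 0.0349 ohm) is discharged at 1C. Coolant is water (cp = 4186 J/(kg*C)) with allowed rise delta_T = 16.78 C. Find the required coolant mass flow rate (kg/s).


Step 1: I = 1 * 2.213 = 2.213 A
Step 2: Q_cell = I^2 * R = 2.213^2 * 0.0349 = 0.17092 W
Step 3: Q_total = 125 * 0.17092 = 21.365 W
Step 4: m_dot = Q_total / (cp * dT) = 21.365 / (4186 * 16.78) = 3.042e-04 kg/s

3.042e-04 kg/s


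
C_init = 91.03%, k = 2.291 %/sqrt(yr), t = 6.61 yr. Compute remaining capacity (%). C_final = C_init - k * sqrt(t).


sqrt(t) = sqrt(6.61) = 2.571
C_final = 91.03 - 2.291 * 2.571 = 85.14%

85.14%


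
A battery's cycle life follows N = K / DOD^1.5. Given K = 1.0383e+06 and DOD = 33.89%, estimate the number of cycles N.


DOD^1.5 = 197.29
N = K / DOD^1.5 = 1.0383e+06 / 197.29 = 5263

5263 cycles


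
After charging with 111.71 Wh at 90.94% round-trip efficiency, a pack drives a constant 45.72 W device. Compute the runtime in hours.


Step 1: E_discharge = eta/100 * E_charge = 90.94/100 * 111.71 = 101.59 Wh
Step 2: t = E_discharge / P = 101.59 / 45.72 = 2.222 hr

2.222 hr


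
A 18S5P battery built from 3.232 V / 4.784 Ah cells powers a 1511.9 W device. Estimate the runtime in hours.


Step 1: E_pack = Ns * V_cell * Np * C_cell = 18 * 3.232 * 5 * 4.784 = 1391.6 Wh
Step 2: t = E_pack / P = 1391.6 / 1511.9 = 0.9204 hr

0.9204 hr


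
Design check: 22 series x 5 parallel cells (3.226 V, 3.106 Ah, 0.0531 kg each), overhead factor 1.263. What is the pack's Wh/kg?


Step 1: V_pack = 22 * 3.226 = 70.972 V
Step 2: C_pack = 5 * 3.106 = 15.53 Ah
Step 3: E_pack = V_pack * C_pack = 70.972 * 15.53 = 1102.2 Wh
Step 4: m_pack = 22 * 5 * 0.0531 * 1.263 = 7.3772 kg
Step 5: ED = E_pack / m_pack = 1102.2 / 7.3772 = 149.4 Wh/kg

149.4 Wh/kg


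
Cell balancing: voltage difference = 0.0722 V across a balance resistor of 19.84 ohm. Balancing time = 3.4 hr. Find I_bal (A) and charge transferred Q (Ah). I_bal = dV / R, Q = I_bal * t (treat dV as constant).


First, Ohm's law: I_bal = 0.0722 V / 19.84 ohm = 0.0036391 A
Then Q = I * t = 0.0036391 A * 3.4 hr = 0.01237 Ah

I=0.0036391 A, Q=0.01237 Ah


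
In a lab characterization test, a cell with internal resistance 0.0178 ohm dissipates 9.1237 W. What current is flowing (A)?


I = sqrt(Q / R) = sqrt(9.1237 / 0.0178) = sqrt(512.57) = 22.64 A

22.64 A


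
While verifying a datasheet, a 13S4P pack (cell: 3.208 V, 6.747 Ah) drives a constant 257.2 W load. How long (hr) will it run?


Step 1: E_pack = Ns * V_cell * Np * C_cell = 13 * 3.208 * 4 * 6.747 = 1125.5 Wh
Step 2: t = E_pack / P = 1125.5 / 257.2 = 4.376 hr

4.376 hr


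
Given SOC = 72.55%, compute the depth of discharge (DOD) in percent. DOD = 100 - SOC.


Complement of SOC: DOD = 100% - 72.55% = 27.45%

27.45%


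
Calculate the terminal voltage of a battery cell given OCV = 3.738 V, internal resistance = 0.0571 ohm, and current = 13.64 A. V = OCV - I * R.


V = OCV - I*R = 3.738 - 13.64 * 0.0571 = 2.959 V

2.959 V


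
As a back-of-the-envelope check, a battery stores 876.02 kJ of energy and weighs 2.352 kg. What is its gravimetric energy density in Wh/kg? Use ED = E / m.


Convert: E = 876.02 kJ = 243.34 Wh
ED = E / m = 243.34 / 2.352 = 103.5 Wh/kg

103.5 Wh/kg


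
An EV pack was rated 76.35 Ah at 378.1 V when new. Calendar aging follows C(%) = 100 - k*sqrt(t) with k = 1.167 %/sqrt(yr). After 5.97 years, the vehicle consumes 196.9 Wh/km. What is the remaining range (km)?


Step 1: capacity retention = 100 - 1.167 * sqrt(5.97) = 100 - 1.167 * 2.4434 = 97.149%
Step 2: C_now = 76.35 * 97.149/100 = 74.173 Ah
Step 3: E_pack = V * C_now = 378.1 * 74.173 = 28045 Wh
Step 4: range = E_pack / consumption = 28045 / 196.9 = 142.4 km

142.4 km


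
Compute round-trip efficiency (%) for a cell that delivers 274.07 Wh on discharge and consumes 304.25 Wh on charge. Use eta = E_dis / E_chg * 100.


Round-trip efficiency = 274.07/304.25 * 100% = 90.08%

90.08%


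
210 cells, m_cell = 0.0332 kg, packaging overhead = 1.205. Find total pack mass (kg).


m_pack = n * m_cell * overhead = 210 * 0.0332 * 1.205 = 8.401 kg

8.401 kg


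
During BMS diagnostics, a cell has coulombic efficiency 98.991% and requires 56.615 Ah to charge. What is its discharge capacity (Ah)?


Q_dis = eta/100 * Q_chg = 98.991/100 * 56.615 = 56.04 Ah

56.04 Ah


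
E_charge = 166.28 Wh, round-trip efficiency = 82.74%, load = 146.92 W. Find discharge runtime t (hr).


Step 1: E_discharge = eta/100 * E_charge = 82.74/100 * 166.28 = 137.58 Wh
Step 2: t = E_discharge / P = 137.58 / 146.92 = 0.9364 hr

0.9364 hr


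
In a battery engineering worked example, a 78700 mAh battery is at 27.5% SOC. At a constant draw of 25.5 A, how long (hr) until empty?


Convert: C_total = 78700 mAh = 78.7 Ah
Step 1: remaining = SOC/100 * C_total = 27.5/100 * 78.7 = 21.643 Ah
Step 2: t = remaining / I = 21.643 / 25.5 = 0.8487 hr

0.8487 hr


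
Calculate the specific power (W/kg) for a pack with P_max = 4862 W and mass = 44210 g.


Convert: m = 44210 g = 44.21 kg
SP = P / m = 4862 / 44.21 = 110.0 W/kg

110.0 W/kg


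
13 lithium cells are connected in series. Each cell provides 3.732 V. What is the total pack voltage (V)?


V_pack = n * V_cell = 13 * 3.732 = 48.516 V

48.516 V


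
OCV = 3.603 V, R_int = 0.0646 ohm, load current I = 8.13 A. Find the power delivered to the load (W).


Step 1: V_terminal = OCV - I*R = 3.603 - 8.13 * 0.0646 = 3.0778 V
Step 2: P_out = V_terminal * I = 3.0778 * 8.13 = 25.02 W

25.02 W


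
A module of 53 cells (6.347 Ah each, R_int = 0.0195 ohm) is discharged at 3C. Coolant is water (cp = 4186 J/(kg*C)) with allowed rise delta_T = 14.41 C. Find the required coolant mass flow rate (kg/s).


Step 1: I = 3 * 6.347 = 19.041 A
Step 2: Q_cell = I^2 * R = 19.041^2 * 0.0195 = 7.0699 W
Step 3: Q_total = 53 * 7.0699 = 374.7 W
Step 4: m_dot = Q_total / (cp * dT) = 374.7 / (4186 * 14.41) = 0.006212 kg/s

0.006212 kg/s


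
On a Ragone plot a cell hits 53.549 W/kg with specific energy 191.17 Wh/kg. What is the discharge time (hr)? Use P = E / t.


t = E / P = 191.17 / 53.549 = 3.570 hr

3.570 hr


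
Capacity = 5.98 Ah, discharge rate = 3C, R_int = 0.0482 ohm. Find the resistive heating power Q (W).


Step 1: I = C_rate * capacity = 3 * 5.98 = 17.94 A
Step 2: Q = I^2 * R = 17.94^2 * 0.0482 = 321.84 * 0.0482 = 15.51 W

15.51 W


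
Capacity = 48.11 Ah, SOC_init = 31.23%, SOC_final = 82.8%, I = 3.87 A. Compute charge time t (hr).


Step 1: dSOC = 82.8% - 31.23% = 51.57%
Step 2: delta_Ah = 48.11 * 51.57 / 100 = 24.81 Ah
Step 3: t = 24.81 / 3.87 = 6.411 hr

6.411 hr


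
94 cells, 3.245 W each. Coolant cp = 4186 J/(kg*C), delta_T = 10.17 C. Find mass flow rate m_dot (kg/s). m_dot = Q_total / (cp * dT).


Step 1: Total heat Q = 94 * 3.245 W = 305.03 W
Step 2: denom = cp * dT = 4186 * 10.17 = 42572
Step 3: m_dot = 305.03 / 42572 = 0.007165 kg/s

0.007165 kg/s


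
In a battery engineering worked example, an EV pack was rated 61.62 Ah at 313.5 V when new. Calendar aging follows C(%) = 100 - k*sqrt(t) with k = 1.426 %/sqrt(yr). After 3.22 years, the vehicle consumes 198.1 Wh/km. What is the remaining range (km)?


Step 1: capacity retention = 100 - 1.426 * sqrt(3.22) = 100 - 1.426 * 1.7944 = 97.441%
Step 2: C_now = 61.62 * 97.441/100 = 60.043 Ah
Step 3: E_pack = V * C_now = 313.5 * 60.043 = 18823 Wh
Step 4: range = E_pack / consumption = 18823 / 198.1 = 95.02 km

95.02 km


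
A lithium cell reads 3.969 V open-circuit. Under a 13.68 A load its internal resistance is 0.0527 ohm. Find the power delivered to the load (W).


Step 1: V_terminal = OCV - I*R = 3.969 - 13.68 * 0.0527 = 3.2481 V
Step 2: P_out = V_terminal * I = 3.2481 * 13.68 = 44.43 W

44.43 W


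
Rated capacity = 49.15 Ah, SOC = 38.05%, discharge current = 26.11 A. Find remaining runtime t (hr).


Step 1: remaining = SOC/100 * C_total = 38.05/100 * 49.15 = 18.702 Ah
Step 2: t = remaining / I = 18.702 / 26.11 = 0.7163 hr

0.7163 hr


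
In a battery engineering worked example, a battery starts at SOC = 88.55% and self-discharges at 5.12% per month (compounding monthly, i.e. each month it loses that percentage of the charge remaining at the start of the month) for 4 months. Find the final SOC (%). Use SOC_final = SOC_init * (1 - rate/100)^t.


decay = (1 - 5.12/100)^4 = 0.8104
SOC_final = 88.55 * 0.8104 = 71.76%

71.76%


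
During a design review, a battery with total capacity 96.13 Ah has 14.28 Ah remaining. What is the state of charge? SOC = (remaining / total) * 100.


SOC = (remaining / total) * 100 = (14.28 / 96.13) * 100 = 14.85%

14.85%


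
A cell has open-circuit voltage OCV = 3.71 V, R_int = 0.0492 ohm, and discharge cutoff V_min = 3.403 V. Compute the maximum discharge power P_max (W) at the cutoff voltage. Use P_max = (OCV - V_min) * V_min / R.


P_max = (OCV - V_min) * V_min / R = (3.71 - 3.403) * 3.403 / 0.0492 = 0.307 * 3.403 / 0.0492 = 21.23 W

21.23 W


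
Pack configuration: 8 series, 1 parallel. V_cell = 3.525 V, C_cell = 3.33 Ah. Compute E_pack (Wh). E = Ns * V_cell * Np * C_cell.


V_pack = 8 * 3.525 = 28.2 V
C_pack = 1 * 3.33 = 3.33 Ah
E = V_pack * C_pack = 28.2 * 3.33 = 93.91 Wh

93.91 Wh


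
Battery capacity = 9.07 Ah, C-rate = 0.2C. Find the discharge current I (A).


At 0.2C: I = 0.2 * 9.07 Ah = 1.814 A

1.814 A


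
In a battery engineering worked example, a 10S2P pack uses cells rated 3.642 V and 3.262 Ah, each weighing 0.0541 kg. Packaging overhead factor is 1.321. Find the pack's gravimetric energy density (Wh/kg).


Step 1: V_pack = 10 * 3.642 = 36.42 V
Step 2: C_pack = 2 * 3.262 = 6.524 Ah
Step 3: E_pack = V_pack * C_pack = 36.42 * 6.524 = 237.6 Wh
Step 4: m_pack = 10 * 2 * 0.0541 * 1.321 = 1.4293 kg
Step 5: ED = E_pack / m_pack = 237.6 / 1.4293 = 166.2 Wh/kg

166.2 Wh/kg


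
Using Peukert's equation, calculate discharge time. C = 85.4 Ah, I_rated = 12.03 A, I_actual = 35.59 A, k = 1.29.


Step 1: t_rated = C / I_rated = 85.4 / 12.03 = 7.0989 hr
Step 2: ratio = 12.03 / 35.59 = 0.33802
Step 3: ratio^k = 0.33802^1.29 = 0.24679
Step 4: t = t_rated * ratio^k = 7.0989 * 0.24679 = 1.752 hr

1.752 hr


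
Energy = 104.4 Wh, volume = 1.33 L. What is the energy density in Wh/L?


Volumetric ED = 104.4 Wh / 1.33 L = 78.50 Wh/L

78.50 Wh/L


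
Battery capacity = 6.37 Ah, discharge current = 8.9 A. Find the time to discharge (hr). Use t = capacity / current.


t = capacity / current = 6.37 / 8.9 = 0.7157 hr

0.7157 hr


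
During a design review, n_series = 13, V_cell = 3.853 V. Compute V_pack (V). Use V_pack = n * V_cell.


With 13 cells in series at 3.853 V each, V_pack = 50.089 V

50.089 V


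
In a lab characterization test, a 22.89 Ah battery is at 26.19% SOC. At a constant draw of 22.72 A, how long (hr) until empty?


Step 1: remaining = SOC/100 * C_total = 26.19/100 * 22.89 = 5.9949 Ah
Step 2: t = remaining / I = 5.9949 / 22.72 = 0.2639 hr

0.2639 hr


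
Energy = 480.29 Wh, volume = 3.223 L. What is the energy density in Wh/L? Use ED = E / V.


ED = E / V = 480.29 / 3.223 = 149.0 Wh/L

149.0 Wh/L


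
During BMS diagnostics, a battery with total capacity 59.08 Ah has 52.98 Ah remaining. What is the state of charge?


SOC = (remaining / total) * 100 = (52.98 / 59.08) * 100 = 89.68%

89.68%


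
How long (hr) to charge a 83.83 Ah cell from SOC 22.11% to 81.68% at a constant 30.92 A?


Step 1: dSOC = 81.68% - 22.11% = 59.57%
Step 2: delta_Ah = 83.83 * 59.57 / 100 = 49.938 Ah
Step 3: t = 49.938 / 30.92 = 1.615 hr

1.615 hr


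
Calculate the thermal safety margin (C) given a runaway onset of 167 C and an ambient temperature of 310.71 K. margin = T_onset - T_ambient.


Convert: T_ambient = 310.71 K = 37.56 C
margin = 167 - 37.56 = 129.44 C

129.44 C


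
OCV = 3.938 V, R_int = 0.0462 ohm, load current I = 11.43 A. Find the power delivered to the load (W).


Step 1: V_terminal = OCV - I*R = 3.938 - 11.43 * 0.0462 = 3.4099 V
Step 2: P_out = V_terminal * I = 3.4099 * 11.43 = 38.98 W

38.98 W


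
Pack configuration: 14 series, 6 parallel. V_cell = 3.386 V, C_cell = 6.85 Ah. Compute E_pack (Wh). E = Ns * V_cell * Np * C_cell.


V_pack = 14 * 3.386 = 47.404 V
C_pack = 6 * 6.85 = 41.1 Ah
E = V_pack * C_pack = 47.404 * 41.1 = 1948 Wh

1948 Wh


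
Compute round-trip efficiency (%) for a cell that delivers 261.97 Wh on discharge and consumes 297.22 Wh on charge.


Round-trip efficiency = 261.97/297.22 * 100% = 88.14%

88.14%


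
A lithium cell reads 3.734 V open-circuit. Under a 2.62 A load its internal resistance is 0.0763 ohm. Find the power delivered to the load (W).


Step 1: V_terminal = OCV - I*R = 3.734 - 2.62 * 0.0763 = 3.5341 V
Step 2: P_out = V_terminal * I = 3.5341 * 2.62 = 9.259 W

9.259 W


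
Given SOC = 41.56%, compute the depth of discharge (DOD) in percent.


Complement of SOC: DOD = 100% - 41.56% = 58.44%

58.44%


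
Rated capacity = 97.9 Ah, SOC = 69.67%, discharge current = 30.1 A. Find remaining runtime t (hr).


Step 1: remaining = SOC/100 * C_total = 69.67/100 * 97.9 = 68.207 Ah
Step 2: t = remaining / I = 68.207 / 30.1 = 2.266 hr

2.266 hr


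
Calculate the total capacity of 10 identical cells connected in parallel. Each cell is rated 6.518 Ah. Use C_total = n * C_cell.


C_total = 10 * 6.518 = 65.18 Ah

65.18 Ah


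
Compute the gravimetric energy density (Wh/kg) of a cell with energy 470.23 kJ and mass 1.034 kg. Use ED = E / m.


Convert: E = 470.23 kJ = 130.62 Wh
ED = E / m = 130.62 / 1.034 = 126.3 Wh/kg

126.3 Wh/kg


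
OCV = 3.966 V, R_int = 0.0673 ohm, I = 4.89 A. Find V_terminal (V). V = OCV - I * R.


IR drop = 4.89 * 0.0673 = 0.3291 V
V = 3.966 - 0.3291 = 3.637 V

3.637 V


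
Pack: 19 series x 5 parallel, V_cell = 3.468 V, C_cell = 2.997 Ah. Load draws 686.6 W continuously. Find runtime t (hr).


Step 1: E_pack = Ns * V_cell * Np * C_cell = 19 * 3.468 * 5 * 2.997 = 987.39 Wh
Step 2: t = E_pack / P = 987.39 / 686.6 = 1.438 hr

1.438 hr


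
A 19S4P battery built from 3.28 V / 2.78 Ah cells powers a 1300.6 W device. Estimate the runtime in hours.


Step 1: E_pack = Ns * V_cell * Np * C_cell = 19 * 3.28 * 4 * 2.78 = 693 Wh
Step 2: t = E_pack / P = 693 / 1300.6 = 0.5328 hr

0.5328 hr


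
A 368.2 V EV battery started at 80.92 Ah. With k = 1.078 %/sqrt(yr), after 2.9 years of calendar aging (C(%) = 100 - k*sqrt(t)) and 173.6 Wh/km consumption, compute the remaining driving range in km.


Step 1: capacity retention = 100 - 1.078 * sqrt(2.9) = 100 - 1.078 * 1.7029 = 98.164%
Step 2: C_now = 80.92 * 98.164/100 = 79.434 Ah
Step 3: E_pack = V * C_now = 368.2 * 79.434 = 29248 Wh
Step 4: range = E_pack / consumption = 29248 / 173.6 = 168.5 km

168.5 km


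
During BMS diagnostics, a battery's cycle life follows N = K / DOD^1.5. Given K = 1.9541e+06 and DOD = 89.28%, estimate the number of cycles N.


DOD^1.5 = 843.59
N = K / DOD^1.5 = 1.9541e+06 / 843.59 = 2316

2316 cycles


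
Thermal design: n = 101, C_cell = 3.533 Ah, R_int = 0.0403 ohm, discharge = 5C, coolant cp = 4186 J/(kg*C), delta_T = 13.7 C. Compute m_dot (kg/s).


Step 1: I = 5 * 3.533 = 17.665 A
Step 2: Q_cell = I^2 * R = 17.665^2 * 0.0403 = 12.576 W
Step 3: Q_total = 101 * 12.576 = 1270.2 W
Step 4: m_dot = Q_total / (cp * dT) = 1270.2 / (4186 * 13.7) = 0.02215 kg/s

0.02215 kg/s


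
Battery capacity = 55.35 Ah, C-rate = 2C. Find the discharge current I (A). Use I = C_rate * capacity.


At 2C: I = 2 * 55.35 Ah = 110.7 A

110.7 A


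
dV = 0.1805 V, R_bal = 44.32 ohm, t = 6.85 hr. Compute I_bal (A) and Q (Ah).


First, Ohm's law: I_bal = 0.1805 V / 44.32 ohm = 0.0040727 A
Then Q = I * t = 0.0040727 A * 6.85 hr = 0.02790 Ah

I=0.0040727 A, Q=0.02790 Ah


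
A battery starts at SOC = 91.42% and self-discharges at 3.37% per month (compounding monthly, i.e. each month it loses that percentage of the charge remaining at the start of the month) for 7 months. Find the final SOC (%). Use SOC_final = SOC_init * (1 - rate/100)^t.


decay = (1 - 3.37/100)^7 = 0.78665
SOC_final = 91.42 * 0.78665 = 71.92%

71.92%


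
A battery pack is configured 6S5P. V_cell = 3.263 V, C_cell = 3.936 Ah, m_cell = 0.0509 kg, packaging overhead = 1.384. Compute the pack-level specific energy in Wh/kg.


Step 1: V_pack = 6 * 3.263 = 19.578 V
Step 2: C_pack = 5 * 3.936 = 19.68 Ah
Step 3: E_pack = V_pack * C_pack = 19.578 * 19.68 = 385.3 Wh
Step 4: m_pack = 6 * 5 * 0.0509 * 1.384 = 2.1134 kg
Step 5: ED = E_pack / m_pack = 385.3 / 2.1134 = 182.3 Wh/kg

182.3 Wh/kg


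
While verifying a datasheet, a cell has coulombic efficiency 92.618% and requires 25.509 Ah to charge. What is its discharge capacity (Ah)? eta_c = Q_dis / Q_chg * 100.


Q_dis = eta/100 * Q_chg = 92.618/100 * 25.509 = 23.63 Ah

23.63 Ah


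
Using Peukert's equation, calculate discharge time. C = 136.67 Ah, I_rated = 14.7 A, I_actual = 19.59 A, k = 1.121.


t_rated = C / I_rated = 136.67 / 14.7 = 9.2973 hr
(I_rated/I)^k = (0.75038)^1.121 = 0.72475
t = t_rated * (I_rated/I)^k = 9.2973 * 0.72475 = 6.738 hr

6.738 hr


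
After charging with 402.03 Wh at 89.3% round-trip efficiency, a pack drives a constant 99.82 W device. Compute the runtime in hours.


Step 1: E_discharge = eta/100 * E_charge = 89.3/100 * 402.03 = 359.01 Wh
Step 2: t = E_discharge / P = 359.01 / 99.82 = 3.597 hr

3.597 hr


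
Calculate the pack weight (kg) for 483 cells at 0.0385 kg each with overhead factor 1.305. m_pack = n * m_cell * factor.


m_pack = n * m_cell * overhead = 483 * 0.0385 * 1.305 = 24.27 kg

24.27 kg


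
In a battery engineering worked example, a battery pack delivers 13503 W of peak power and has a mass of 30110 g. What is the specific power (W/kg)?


Convert: m = 30110 g = 30.11 kg
SP = P / m = 13503 / 30.11 = 448.5 W/kg

448.5 W/kg


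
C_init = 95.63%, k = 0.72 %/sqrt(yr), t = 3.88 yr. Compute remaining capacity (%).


Step 1: sqrt(3.88 yr) = 1.9698
Step 2: drop = 0.72 * 1.9698 = 1.4183
Step 3: C_final = 95.63 - 1.4183 = 94.21%

94.21%


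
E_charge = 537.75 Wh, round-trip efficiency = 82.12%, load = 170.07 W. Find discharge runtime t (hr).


Step 1: E_discharge = eta/100 * E_charge = 82.12/100 * 537.75 = 441.6 Wh
Step 2: t = E_discharge / P = 441.6 / 170.07 = 2.597 hr

2.597 hr


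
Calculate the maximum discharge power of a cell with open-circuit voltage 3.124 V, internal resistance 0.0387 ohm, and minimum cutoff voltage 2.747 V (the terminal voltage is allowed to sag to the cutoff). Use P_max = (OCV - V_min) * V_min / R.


P_max = (OCV - V_min) * V_min / R = (3.124 - 2.747) * 2.747 / 0.0387 = 0.377 * 2.747 / 0.0387 = 26.76 W

26.76 W


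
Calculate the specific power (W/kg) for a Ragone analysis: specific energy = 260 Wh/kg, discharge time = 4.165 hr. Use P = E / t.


Specific power = 260 Wh/kg / 4.165 hr = 62.42 W/kg

62.42 W/kg


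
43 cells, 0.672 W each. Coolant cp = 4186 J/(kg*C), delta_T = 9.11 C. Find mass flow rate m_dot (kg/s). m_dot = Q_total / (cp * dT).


Q_total = 43 * 0.672 = 28.896 W
m_dot = Q_total / (cp * dT) = 28.896 / (4186 * 9.11) = 7.577e-04 kg/s

7.577e-04 kg/s


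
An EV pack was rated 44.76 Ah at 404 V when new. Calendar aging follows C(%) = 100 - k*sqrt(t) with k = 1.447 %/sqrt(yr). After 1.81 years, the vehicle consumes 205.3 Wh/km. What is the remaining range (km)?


Step 1: capacity retention = 100 - 1.447 * sqrt(1.81) = 100 - 1.447 * 1.3454 = 98.053%
Step 2: C_now = 44.76 * 98.053/100 = 43.889 Ah
Step 3: E_pack = V * C_now = 404 * 43.889 = 17731 Wh
Step 4: range = E_pack / consumption = 17731 / 205.3 = 86.37 km

86.37 km
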